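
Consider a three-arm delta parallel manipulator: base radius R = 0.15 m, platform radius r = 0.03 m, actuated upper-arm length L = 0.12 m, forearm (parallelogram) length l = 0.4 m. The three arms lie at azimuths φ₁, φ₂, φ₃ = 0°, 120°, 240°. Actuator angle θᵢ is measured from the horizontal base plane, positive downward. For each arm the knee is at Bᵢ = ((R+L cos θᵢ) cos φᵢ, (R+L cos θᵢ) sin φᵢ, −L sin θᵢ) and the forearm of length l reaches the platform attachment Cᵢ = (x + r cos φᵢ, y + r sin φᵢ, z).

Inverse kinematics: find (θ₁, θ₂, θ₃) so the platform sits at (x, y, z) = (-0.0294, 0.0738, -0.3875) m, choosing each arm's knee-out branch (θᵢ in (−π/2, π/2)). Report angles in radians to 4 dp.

θ₁ = 0.6982, θ₂ = 0.1749, θ₃ = 0.7858

rotate P by −φ1: (-0.0294, 0.0738, -0.3875)
  A=0.1494, B=-0.3875, C=(l²−L²−A²−y'²−z²)/(2L)=-0.1347
  γ=atan2(-0.3875,0.1494)=-1.2028;  ψ=arccos(-0.3243)=1.9011;  θ1=γ+ψ≈0.6982
rotate P by −φ2: (0.0786, -0.0114, -0.3875)
  A cos θ + B sin θ = C:  0.0414·cos θ + -0.3875·sin θ = -0.0267
  θ2 = atan2(B,A) + arccos(C/0.3897) = 0.1749
rotate P by −φ3: (-0.0492, -0.0624, -0.3875)
  A cos θ + B sin θ = C:  0.1692·cos θ + -0.3875·sin θ = -0.1545
  √(A²+B²)=0.4228;  θ3 = -1.1591+1.9448 ≈ 0.7858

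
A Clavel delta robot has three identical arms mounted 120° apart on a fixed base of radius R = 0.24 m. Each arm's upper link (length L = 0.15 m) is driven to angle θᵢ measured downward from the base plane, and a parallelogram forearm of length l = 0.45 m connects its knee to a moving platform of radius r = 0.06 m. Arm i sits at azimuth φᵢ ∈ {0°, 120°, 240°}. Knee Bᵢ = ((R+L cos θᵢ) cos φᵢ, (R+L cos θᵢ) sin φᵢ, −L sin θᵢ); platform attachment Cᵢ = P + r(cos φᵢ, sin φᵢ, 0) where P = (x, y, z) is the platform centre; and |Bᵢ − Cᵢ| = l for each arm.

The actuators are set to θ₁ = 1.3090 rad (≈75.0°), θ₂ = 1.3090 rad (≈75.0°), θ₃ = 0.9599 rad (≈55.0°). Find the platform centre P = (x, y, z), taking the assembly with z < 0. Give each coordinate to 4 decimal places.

(-0.0265, -0.0460, -0.5193)

φ1=0.0°: virtual centre (0.2188, 0.0000, -0.1449), radius l
arm 2 at φ=120.0°: ρ2 = 0.2188;  O2 = (-0.1094, 0.1895, -0.1449)
φ3=240.0°: virtual centre (-0.1330, -0.2304, -0.1229), radius l
|O₂|²−|O₁|² = 0.0000;  |O₃|²−|O₁|² = 0.0170
linear system: -0.6565x+0.3790y = 0.0000−0.0000z; -0.7037x+-0.4608y = 0.0170−0.0440z
det = 0.5692;  x = -0.0113+0.0293z,  y = -0.0196+0.0508z
quadratic in z: (1.0034)z²+(0.2743)z+(-0.1282)=0, √Δ=0.7679 → z ∈ {-0.5193, 0.2459}; z = -0.5193 (taking z<0)
x = -0.0265, y = -0.0460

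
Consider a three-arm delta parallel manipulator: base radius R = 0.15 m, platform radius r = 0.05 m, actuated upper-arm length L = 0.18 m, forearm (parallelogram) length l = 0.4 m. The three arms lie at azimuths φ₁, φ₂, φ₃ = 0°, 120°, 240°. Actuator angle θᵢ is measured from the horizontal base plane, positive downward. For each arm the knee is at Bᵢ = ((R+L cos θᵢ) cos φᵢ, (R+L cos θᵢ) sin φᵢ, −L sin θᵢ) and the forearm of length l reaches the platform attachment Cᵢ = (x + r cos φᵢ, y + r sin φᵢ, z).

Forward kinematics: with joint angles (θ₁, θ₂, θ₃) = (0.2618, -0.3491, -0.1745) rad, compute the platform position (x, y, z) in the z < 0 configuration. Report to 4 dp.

φ1=0.0°: virtual centre (0.2739, 0.0000, -0.0466), radius l
centre 2 = (0.2691·cos120.0°, 0.2691·sin120.0°, 0.0616) = (-0.1346, 0.2331, 0.0616)
φ3=240.0°: virtual centre (-0.1386, -0.2401, 0.0313), radius l
subtract pairs → two planes through P
plane₁₂: -0.8169x+0.4662y+0.2163z = -0.0009
det = 0.7769;  x = 0.0002+0.2271z,  y = -0.0017+-0.0660z
into |P−centre ₁|² = l²: 1.0559z² + -0.0309z + -0.0829 = 0;  Δ = 0.3512;  z = -0.2660 or 0.2953 → z<0 root = -0.2660
x = -0.0602, y = 0.0158

(-0.0602, 0.0158, -0.2660)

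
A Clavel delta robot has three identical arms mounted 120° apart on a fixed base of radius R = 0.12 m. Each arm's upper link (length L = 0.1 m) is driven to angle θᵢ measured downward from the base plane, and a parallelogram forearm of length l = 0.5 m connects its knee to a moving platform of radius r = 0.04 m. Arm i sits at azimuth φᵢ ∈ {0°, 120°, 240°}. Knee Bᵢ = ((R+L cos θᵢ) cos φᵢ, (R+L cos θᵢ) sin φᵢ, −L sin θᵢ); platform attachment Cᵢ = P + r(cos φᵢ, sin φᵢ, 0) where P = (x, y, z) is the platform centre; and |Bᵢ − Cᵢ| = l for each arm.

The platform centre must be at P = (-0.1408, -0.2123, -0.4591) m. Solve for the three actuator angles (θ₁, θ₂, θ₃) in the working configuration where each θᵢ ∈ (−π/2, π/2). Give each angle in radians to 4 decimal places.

φ1=0.0° → target in arm frame (-0.1408, -0.2123)
  e−x'=0.2208;  (l²−L²−(e−x')²−y'²−z²)/2L = -0.3230
  θ1 = atan2(B,A) + arccos(C/0.5094) = 1.1350
φ2=120.0° → target in arm frame (-0.1135, 0.2281)
  A cos θ + B sin θ = C:  0.1935·cos θ + -0.4591·sin θ = -0.3011
  θ2 = atan2(B,A) + arccos(C/0.4982) = 1.0478
arm 3 (φ=240.0°): x'=0.2543, y'=-0.0158
  A cos θ + B sin θ = C:  -0.1743·cos θ + -0.4591·sin θ = -0.0069
  √(A²+B²)=0.4911;  θ3 = -1.9336+1.5849 ≈ -0.3486

θ₁ = 1.1350, θ₂ = 1.0478, θ₃ = -0.3486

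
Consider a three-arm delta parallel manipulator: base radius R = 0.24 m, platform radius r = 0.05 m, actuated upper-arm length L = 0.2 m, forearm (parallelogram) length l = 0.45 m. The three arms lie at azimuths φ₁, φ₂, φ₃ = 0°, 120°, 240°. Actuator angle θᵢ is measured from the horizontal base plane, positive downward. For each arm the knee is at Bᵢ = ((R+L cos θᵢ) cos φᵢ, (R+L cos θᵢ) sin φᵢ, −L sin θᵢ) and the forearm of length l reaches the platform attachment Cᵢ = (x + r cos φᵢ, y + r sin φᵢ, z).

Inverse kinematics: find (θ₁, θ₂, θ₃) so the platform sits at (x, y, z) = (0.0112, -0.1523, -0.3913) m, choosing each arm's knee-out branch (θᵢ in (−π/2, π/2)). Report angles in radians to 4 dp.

arm 1 (φ=0.0°): x'=0.0112, y'=-0.1523
  A cos θ + B sin θ = C:  0.1788·cos θ + -0.3913·sin θ = -0.1145
  θ1 = atan2(B,A) + arccos(C/0.4302) = 0.6979
φ2=120.0° → target in arm frame (-0.1375, 0.0665)
  A=0.3275, B=-0.3913, C=(l²−L²−A²−y'²−z²)/(2L)=-0.2557
  γ=atan2(-0.3913,0.3275)=-0.8739;  ψ=arccos(-0.5011)=2.0957;  θ2=γ+ψ≈1.2218
arm 3 (φ=240.0°): x'=0.1263, y'=0.0858
  e−x'=0.0637;  (l²−L²−(e−x')²−y'²−z²)/2L = -0.0051
  √(A²+B²)=0.3965;  θ3 = -1.4094+1.5837 ≈ 0.1743

θ₁ = 0.6979, θ₂ = 1.2218, θ₃ = 0.1743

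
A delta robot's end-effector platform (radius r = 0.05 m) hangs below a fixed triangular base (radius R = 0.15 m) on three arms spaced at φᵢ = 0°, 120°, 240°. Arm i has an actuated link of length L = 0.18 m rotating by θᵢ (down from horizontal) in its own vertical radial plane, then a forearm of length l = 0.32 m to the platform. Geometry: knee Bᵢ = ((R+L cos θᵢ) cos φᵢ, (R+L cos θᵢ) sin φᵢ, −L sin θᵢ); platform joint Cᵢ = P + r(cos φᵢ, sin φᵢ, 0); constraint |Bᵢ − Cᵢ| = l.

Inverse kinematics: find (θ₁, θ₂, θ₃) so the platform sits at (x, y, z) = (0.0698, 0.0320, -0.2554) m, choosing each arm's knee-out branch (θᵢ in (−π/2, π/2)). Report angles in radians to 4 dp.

rotate P by −φ1: (0.0698, 0.0320, -0.2554)
  A=0.0302, B=-0.2554, C=(l²−L²−A²−y'²−z²)/(2L)=0.0079
  γ=atan2(-0.2554,0.0302)=-1.4531;  ψ=arccos(0.0306)=1.5402;  θ1=γ+ψ≈0.0871
rotate P by −φ2: (-0.0072, -0.0764, -0.2554)
  A cos θ + B sin θ = C:  0.1072·cos θ + -0.2554·sin θ = -0.0349
  √(A²+B²)=0.2770;  θ2 = -1.1734+1.6971 ≈ 0.5237
φ3=240.0° → target in arm frame (-0.0626, 0.0444)
  e−x'=0.1626;  (l²−L²−(e−x')²−y'²−z²)/2L = -0.0657
  γ=atan2(-0.2554,0.1626)=-1.0038;  ψ=arccos(-0.2170)=1.7895;  θ3=γ+ψ≈0.7857

θ₁ = 0.0871, θ₂ = 0.5237, θ₃ = 0.7857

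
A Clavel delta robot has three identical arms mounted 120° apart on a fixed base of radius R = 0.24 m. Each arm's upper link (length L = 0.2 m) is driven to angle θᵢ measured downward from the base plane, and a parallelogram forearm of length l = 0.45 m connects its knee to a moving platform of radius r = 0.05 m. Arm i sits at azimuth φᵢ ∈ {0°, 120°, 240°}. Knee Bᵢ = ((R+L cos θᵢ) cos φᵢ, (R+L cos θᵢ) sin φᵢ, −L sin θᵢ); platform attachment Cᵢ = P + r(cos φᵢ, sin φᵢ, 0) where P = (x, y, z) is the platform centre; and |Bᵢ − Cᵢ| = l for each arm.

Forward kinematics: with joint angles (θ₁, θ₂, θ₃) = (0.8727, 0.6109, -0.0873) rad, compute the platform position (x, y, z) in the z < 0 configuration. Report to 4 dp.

(-0.0867, -0.0765, -0.3332)

φ1=0.0°: virtual centre (0.3186, 0.0000, -0.1532), radius l
φ2=120.0°: virtual centre (-0.1769, 0.3064, -0.1147), radius l
arm 3 at φ=240.0°: e+L cos θ3 = 0.3892;  centre 3 = (-0.1946, -0.3371, 0.0174)
subtract pairs → two planes through P
[-0.9909 0.6128 0.0770]·P = 0.0134;  [-1.0263 -0.6742 0.3413]·P = 0.0269
Cramer: x(z) = -0.0197+0.2013z;  y(z) = -0.0099+0.1998z
sphere 1 gives Az²+Bz+C=0 with A=1.0804, B=0.1663, C=-0.0645;  B²−4AC=0.3066;  roots -0.3332, 0.1793;  negative root z = -0.3332
x = -0.0867, y = -0.0765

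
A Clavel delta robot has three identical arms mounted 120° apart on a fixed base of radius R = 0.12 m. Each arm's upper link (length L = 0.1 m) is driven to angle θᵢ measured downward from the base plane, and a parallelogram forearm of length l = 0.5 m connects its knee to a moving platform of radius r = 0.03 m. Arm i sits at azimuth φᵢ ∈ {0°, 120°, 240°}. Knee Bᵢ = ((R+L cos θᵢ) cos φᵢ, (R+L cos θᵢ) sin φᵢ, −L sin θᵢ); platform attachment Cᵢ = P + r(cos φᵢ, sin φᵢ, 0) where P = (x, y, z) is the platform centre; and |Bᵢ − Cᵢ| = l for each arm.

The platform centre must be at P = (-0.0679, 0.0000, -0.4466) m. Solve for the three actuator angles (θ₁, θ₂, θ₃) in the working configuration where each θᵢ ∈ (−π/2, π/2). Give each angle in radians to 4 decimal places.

θ₁ = 0.1743, θ₂ = -0.2618, θ₃ = -0.2618

arm 1 (φ=0.0°): x'=-0.0679, y'=0.0000
  e−x'=0.1579;  (l²−L²−(e−x')²−y'²−z²)/2L = 0.0781
  γ=atan2(-0.4466,0.1579)=-1.2310;  ψ=arccos(0.1648)=1.4052;  θ1=γ+ψ≈0.1743
arm 2 (φ=120.0°): x'=0.0339, y'=0.0588
  A=0.0561, B=-0.4466, C=(l²−L²−A²−y'²−z²)/(2L)=0.1697
  √(A²+B²)=0.4501;  θ2 = -1.4459+1.1841 ≈ -0.2618
arm 3 (φ=240.0°): x'=0.0340, y'=-0.0588
  A=0.0560, B=-0.4466, C=(l²−L²−A²−y'²−z²)/(2L)=0.1697
  θ3 = atan2(B,A) + arccos(C/0.4501) = -0.2618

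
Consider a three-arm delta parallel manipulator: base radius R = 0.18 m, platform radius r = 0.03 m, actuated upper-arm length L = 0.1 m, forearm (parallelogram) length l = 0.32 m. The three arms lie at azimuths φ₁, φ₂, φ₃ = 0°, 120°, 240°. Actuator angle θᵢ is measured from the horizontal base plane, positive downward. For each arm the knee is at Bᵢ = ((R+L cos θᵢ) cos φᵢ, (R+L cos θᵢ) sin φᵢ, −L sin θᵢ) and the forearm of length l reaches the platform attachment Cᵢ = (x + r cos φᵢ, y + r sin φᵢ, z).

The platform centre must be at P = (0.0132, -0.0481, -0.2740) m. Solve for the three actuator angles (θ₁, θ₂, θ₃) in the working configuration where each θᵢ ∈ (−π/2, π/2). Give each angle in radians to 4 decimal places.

θ₁ = 0.5236, θ₂ = 0.9598, θ₃ = 0.3492

rotate P by −φ1: (0.0132, -0.0481, -0.2740)
  A cos θ + B sin θ = C:  0.1368·cos θ + -0.2740·sin θ = -0.0185
  √(A²+B²)=0.3063;  θ1 = -1.1077+1.6313 ≈ 0.5236
rotate P by −φ2: (-0.0483, 0.0126, -0.2740)
  e−x'=0.1983;  (l²−L²−(e−x')²−y'²−z²)/2L = -0.1107
  √(A²+B²)=0.3382;  θ2 = -0.9444+1.9043 ≈ 0.9598
rotate P by −φ3: (0.0351, 0.0355, -0.2740)
  e−x'=0.1149;  (l²−L²−(e−x')²−y'²−z²)/2L = 0.0143
  γ=atan2(-0.2740,0.1149)=-1.1736;  ψ=arccos(0.0480)=1.5228;  θ3=γ+ψ≈0.3492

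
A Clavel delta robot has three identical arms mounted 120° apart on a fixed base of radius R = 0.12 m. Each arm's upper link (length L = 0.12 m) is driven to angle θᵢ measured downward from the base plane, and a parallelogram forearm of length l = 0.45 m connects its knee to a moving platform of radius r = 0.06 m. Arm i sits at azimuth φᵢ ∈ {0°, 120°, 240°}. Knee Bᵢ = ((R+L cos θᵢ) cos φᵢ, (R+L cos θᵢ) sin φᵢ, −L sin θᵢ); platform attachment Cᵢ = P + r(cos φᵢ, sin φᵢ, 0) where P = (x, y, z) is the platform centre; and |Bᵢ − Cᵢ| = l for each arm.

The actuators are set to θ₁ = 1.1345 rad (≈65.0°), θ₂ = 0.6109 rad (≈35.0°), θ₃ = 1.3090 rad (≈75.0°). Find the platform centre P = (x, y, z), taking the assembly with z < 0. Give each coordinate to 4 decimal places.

centre 1 = (0.1107·cos0.0°, 0.1107·sin0.0°, -0.1088) = (0.1107, 0.0000, -0.1088)
arm 2 at φ=120.0°: ρ2 = 0.1583;  centre 2 = (-0.0791, 0.1371, -0.0688)
φ3=240.0°: virtual centre (-0.0455, -0.0789, -0.1159), radius l
|centre ₂|²−|centre ₁|² = 0.0057;  |centre ₃|²−|centre ₁|² = -0.0024
[-0.3797 0.2742 0.0799]·P = 0.0057;  [-0.3125 -0.1577 -0.0143]·P = -0.0024
det = 0.1456;  x = -0.0017+0.0596z,  y = 0.0184+-0.2087z
sphere 1 gives Az²+Bz+C=0 with A=1.0471, B=0.1964, C=-0.1777;  B²−4AC=0.7828;  roots -0.5163, 0.3287;  negative root z = -0.5163
x = -0.0325, y = 0.1262

(-0.0325, 0.1262, -0.5163)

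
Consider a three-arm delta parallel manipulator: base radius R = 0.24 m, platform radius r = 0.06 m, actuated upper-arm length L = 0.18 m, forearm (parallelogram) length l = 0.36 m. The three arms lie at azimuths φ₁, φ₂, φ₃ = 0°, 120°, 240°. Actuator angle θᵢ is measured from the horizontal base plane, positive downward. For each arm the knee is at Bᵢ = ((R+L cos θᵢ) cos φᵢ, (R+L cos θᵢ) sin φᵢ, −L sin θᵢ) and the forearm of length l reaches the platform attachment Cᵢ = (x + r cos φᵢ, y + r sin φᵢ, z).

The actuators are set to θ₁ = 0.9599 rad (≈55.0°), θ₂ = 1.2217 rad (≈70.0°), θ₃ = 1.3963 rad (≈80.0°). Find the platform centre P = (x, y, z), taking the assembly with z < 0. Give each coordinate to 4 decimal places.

(0.0542, 0.0248, -0.4241)

φ1=0.0°: virtual centre (0.2832, 0.0000, -0.1474), radius l
φ2=120.0°: virtual centre (-0.1208, 0.2092, -0.1691), radius l
arm 3 at φ=240.0°: ρ3 = 0.2113;  O3 = (-0.1056, -0.1829, -0.1773)
subtract pairs → two planes through P
[-0.8081 0.4184 -0.0434]·P = -0.0150;  [-0.7777 -0.3659 -0.0596]·P = -0.0259
det = 0.6211;  x = 0.0263+-0.0657z,  y = 0.0149+-0.0233z
into |P−O₁|² = l²: 1.0049z² + 0.3280z + -0.0416 = 0;  Δ = 0.2748;  z = -0.4241 or 0.0977 → z<0 root = -0.4241
x = 0.0542, y = 0.0248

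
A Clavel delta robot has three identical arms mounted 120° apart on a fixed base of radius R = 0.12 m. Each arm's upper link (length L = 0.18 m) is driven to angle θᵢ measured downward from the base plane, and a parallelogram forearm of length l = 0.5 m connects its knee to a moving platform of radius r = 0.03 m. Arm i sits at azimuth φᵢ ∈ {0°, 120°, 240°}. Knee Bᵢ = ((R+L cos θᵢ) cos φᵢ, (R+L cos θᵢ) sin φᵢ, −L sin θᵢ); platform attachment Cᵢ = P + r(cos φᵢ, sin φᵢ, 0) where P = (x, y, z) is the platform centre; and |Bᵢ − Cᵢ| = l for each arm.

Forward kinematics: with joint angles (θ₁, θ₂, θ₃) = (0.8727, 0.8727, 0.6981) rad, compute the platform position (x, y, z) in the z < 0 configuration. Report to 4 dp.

φ1=0.0°: virtual centre (0.2057, 0.0000, -0.1379), radius l
centre 2 = (0.2057·cos120.0°, 0.2057·sin120.0°, -0.1379) = (-0.1028, 0.1781, -0.1379)
arm 3 at φ=240.0°: e+L cos θ3 = 0.2279;  centre 3 = (-0.1139, -0.1974, -0.1157)
eliminate P² terms by subtracting sphere 1 from 2 and 3
linear system: -0.6171x+0.3563y = 0.0000−0.0000z; -0.6393x+-0.3947y = 0.0040−0.0444z
det = 0.4713;  x = -0.0030+0.0336z,  y = -0.0052+0.0581z
sphere 1 gives Az²+Bz+C=0 with A=1.0045, B=0.2612, C=-0.1874;  B²−4AC=0.8212;  roots -0.5811, 0.3211;  negative root z = -0.5811
x = -0.0225, y = -0.0390

(-0.0225, -0.0390, -0.5811)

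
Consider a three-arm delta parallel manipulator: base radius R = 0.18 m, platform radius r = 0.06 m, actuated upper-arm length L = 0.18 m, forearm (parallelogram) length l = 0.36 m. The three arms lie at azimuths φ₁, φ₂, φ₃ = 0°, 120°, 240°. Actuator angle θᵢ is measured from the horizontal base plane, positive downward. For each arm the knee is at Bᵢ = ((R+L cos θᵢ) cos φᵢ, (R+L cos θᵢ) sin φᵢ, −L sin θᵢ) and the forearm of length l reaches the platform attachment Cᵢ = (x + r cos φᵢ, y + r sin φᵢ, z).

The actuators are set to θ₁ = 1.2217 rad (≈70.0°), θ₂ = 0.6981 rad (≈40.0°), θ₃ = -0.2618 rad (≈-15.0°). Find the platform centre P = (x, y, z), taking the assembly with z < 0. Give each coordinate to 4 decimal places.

arm 1 at φ=0.0°: (R−r)+L cos θ1 = 0.1816;  centre 1 = (0.1816, 0.0000, -0.1691)
centre 2 = (0.2579·cos120.0°, 0.2579·sin120.0°, -0.1157) = (-0.1289, 0.2233, -0.1157)
arm 3 at φ=240.0°: (R−r)+L cos θ3 = 0.2939;  centre 3 = (-0.1469, -0.2545, 0.0466)
eliminate P² terms by subtracting sphere 1 from 2 and 3
plane₁₂: -0.6210x+0.4467y+0.1069z = 0.0183
Cramer: x(z) = -0.0350+0.4054z;  y(z) = -0.0077+0.3244z
sphere 1 gives Az²+Bz+C=0 with A=1.2696, B=0.1576, C=-0.0540;  B²−4AC=0.2991;  roots -0.2775, 0.1533;  negative root z = -0.2775
x = -0.1475, y = -0.0977

(-0.1475, -0.0977, -0.2775)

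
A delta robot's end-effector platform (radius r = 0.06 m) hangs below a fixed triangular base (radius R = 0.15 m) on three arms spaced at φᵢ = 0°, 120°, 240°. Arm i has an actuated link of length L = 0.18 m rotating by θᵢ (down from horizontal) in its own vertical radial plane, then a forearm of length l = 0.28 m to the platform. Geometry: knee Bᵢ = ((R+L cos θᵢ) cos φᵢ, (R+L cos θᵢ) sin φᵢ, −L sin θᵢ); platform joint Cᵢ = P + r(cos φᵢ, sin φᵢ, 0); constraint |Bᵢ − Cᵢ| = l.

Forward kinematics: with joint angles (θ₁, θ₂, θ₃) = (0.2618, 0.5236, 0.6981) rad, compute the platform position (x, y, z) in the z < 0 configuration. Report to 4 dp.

(0.0377, 0.0180, -0.2107)

φ1=0.0°: virtual centre (0.2639, 0.0000, -0.0466), radius l
arm 2 at φ=120.0°: ρ2 = 0.2459;  O2 = (-0.1229, 0.2129, -0.0900)
φ3=240.0°: virtual centre (-0.1139, -0.1974, -0.1157), radius l
|O₂|²−|O₁|² = -0.0032;  |O₃|²−|O₁|² = -0.0065
[-0.7736 0.4259 -0.0868]·P = -0.0032;  [-0.7556 -0.3947 -0.1382]·P = -0.0065
det = 0.6272;  x = 0.0064+-0.1485z,  y = 0.0041+-0.0659z
into |P−O₁|² = l²: 1.0264z² + 0.1691z + -0.0099 = 0;  Δ = 0.0694;  z = -0.2107 or 0.0460 → z<0 root = -0.2107
x = 0.0377, y = 0.0180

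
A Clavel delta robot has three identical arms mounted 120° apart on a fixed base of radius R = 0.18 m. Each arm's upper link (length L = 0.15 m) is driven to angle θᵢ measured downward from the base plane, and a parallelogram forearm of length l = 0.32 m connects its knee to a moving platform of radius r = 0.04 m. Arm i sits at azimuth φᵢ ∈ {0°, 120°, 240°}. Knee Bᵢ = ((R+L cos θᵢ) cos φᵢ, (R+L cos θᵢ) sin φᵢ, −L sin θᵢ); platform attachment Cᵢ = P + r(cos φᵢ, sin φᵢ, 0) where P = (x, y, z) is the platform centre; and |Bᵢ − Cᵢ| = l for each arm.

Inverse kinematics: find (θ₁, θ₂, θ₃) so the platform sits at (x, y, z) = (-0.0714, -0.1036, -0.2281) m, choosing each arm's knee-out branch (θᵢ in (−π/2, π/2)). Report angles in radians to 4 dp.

φ1=0.0° → target in arm frame (-0.0714, -0.1036)
  A cos θ + B sin θ = C:  0.2114·cos θ + -0.2281·sin θ = -0.0918
  √(A²+B²)=0.3110;  θ1 = -0.8234+1.8706 ≈ 1.0472
φ2=120.0° → target in arm frame (-0.0540, 0.1136)
  e−x'=0.1940;  (l²−L²−(e−x')²−y'²−z²)/2L = -0.0756
  γ=atan2(-0.2281,0.1940)=-0.8660;  ψ=arccos(-0.2525)=1.8261;  θ2=γ+ψ≈0.9601
rotate P by −φ3: (0.1254, -0.0100, -0.2281)
  e−x'=0.0146;  (l²−L²−(e−x')²−y'²−z²)/2L = 0.0919
  θ3 = atan2(B,A) + arccos(C/0.2286) = -0.3497

θ₁ = 1.0472, θ₂ = 0.9601, θ₃ = -0.3497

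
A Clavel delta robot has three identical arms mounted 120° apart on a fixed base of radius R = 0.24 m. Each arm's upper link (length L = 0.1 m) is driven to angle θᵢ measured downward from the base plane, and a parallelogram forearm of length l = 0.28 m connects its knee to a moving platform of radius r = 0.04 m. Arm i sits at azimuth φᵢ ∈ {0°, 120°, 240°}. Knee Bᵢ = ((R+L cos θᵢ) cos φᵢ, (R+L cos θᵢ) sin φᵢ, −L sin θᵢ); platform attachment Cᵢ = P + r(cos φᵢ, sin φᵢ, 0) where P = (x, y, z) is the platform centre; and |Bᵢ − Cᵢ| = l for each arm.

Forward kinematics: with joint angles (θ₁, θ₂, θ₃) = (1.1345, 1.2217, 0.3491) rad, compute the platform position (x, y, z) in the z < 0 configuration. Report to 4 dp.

centre 1 = (0.2423·cos0.0°, 0.2423·sin0.0°, -0.0906) = (0.2423, 0.0000, -0.0906)
arm 2 at φ=120.0°: e+L cos θ2 = 0.2342;  centre 2 = (-0.1171, 0.2028, -0.0940)
φ3=240.0°: virtual centre (-0.1470, -0.2546, -0.0342), radius l
eliminate P² terms by subtracting sphere 1 from 2 and 3
[-0.7187 0.4057 -0.0067]·P = -0.0032;  [-0.7785 -0.5092 0.1129]·P = 0.0207
det = 0.6817;  x = -0.0099+0.0622z,  y = -0.0255+0.1266z
into |P−centre ₁|² = l²: 1.0199z² + 0.1435z + -0.0060 = 0;  Δ = 0.0449;  z = -0.1742 or 0.0335 → z<0 root = -0.1742
x = -0.0207, y = -0.0475

(-0.0207, -0.0475, -0.1742)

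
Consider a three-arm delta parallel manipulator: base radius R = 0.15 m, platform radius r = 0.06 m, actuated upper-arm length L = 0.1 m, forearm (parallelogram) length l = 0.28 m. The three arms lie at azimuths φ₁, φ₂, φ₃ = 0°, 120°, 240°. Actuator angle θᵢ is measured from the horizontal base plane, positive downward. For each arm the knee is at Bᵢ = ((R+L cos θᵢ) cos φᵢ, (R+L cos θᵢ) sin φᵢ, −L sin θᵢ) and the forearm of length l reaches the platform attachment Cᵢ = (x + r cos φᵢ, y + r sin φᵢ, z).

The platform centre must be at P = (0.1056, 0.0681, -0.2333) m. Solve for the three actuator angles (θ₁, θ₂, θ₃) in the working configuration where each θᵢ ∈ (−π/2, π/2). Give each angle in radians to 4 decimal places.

θ₁ = -0.2624, θ₂ = 0.5235, θ₃ = 1.2216

φ1=0.0° → target in arm frame (0.1056, 0.0681)
  A cos θ + B sin θ = C:  -0.0156·cos θ + -0.2333·sin θ = 0.0455
  √(A²+B²)=0.2338;  θ1 = -1.6376+1.3752 ≈ -0.2624
φ2=120.0° → target in arm frame (0.0062, -0.1255)
  A cos θ + B sin θ = C:  0.0838·cos θ + -0.2333·sin θ = -0.0440
  γ=atan2(-0.2333,0.0838)=-1.2259;  ψ=arccos(-0.1776)=1.7494;  θ2=γ+ψ≈0.5235
rotate P by −φ3: (-0.1118, 0.0574, -0.2333)
  e−x'=0.2018;  (l²−L²−(e−x')²−y'²−z²)/2L = -0.1502
  γ=atan2(-0.2333,0.2018)=-0.8577;  ψ=arccos(-0.4869)=2.0793;  θ3=γ+ψ≈1.2216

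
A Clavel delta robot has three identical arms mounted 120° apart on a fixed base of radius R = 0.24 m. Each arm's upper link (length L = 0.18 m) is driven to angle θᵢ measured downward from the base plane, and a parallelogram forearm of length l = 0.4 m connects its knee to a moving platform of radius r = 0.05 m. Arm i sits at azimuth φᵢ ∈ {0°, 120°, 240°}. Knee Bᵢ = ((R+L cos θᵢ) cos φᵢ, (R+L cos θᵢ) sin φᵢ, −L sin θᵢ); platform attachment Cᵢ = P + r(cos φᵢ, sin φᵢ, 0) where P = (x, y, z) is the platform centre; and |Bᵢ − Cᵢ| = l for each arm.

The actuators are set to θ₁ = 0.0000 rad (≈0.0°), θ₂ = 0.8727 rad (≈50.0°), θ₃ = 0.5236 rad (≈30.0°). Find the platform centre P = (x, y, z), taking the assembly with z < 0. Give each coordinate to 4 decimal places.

(0.0739, -0.0388, -0.2662)

φ1=0.0°: virtual centre (0.3700, 0.0000, 0.0000), radius l
arm 2 at φ=120.0°: ρ2 = 0.3057;  S2 = (-0.1528, 0.2647, -0.1379)
S3 = (0.3459·cos240.0°, 0.3459·sin240.0°, -0.0900) = (-0.1729, -0.2995, -0.0900)
subtract pairs → two planes through P
[-1.0457 0.5295 -0.2758]·P = -0.0244;  [-1.0859 -0.5991 -0.1800]·P = -0.0092
Cramer: x(z) = 0.0162-0.2168z;  y(z) = -0.0141+0.0926z
into |P−S₁|² = l²: 1.0556z² + 0.1508z + -0.0346 = 0;  Δ = 0.1690;  z = -0.2662 or 0.1233 → z<0 root = -0.2662
x = 0.0739, y = -0.0388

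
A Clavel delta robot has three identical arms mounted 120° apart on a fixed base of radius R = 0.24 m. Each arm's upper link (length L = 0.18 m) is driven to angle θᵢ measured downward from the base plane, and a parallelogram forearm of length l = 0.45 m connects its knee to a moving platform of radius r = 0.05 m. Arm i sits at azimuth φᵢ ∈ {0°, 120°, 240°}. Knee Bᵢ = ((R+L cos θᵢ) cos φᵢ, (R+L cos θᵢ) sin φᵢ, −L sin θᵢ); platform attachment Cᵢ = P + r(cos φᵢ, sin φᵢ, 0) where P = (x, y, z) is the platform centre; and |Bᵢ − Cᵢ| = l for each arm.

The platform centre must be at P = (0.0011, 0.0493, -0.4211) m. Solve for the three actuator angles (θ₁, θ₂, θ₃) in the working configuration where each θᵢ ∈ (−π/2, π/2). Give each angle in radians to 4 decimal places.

φ1=0.0° → target in arm frame (0.0011, 0.0493)
  e−x'=0.1889;  (l²−L²−(e−x')²−y'²−z²)/2L = -0.1259
  γ=atan2(-0.4211,0.1889)=-1.1491;  ψ=arccos(-0.2729)=1.8472;  θ1=γ+ψ≈0.6981
arm 2 (φ=120.0°): x'=0.0421, y'=-0.0256
  e−x'=0.1479;  (l²−L²−(e−x')²−y'²−z²)/2L = -0.0826
  γ=atan2(-0.4211,0.1479)=-1.2331;  ψ=arccos(-0.1851)=1.7570;  θ2=γ+ψ≈0.5239
arm 3 (φ=240.0°): x'=-0.0432, y'=-0.0237
  e−x'=0.2332;  (l²−L²−(e−x')²−y'²−z²)/2L = -0.1728
  √(A²+B²)=0.4814;  θ3 = -1.0650+1.9378 ≈ 0.8729

θ₁ = 0.6981, θ₂ = 0.5239, θ₃ = 0.8729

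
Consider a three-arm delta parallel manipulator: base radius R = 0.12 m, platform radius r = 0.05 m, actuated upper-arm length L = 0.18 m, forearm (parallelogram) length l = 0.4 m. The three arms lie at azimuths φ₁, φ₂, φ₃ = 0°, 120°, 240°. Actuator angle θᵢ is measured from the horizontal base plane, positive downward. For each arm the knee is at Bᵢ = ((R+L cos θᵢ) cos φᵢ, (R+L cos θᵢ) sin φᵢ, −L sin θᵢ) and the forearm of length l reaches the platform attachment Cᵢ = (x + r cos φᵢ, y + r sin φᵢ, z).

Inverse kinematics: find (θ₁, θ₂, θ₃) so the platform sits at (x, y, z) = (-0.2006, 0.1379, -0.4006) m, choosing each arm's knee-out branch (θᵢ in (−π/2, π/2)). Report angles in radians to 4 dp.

θ₁ = 1.3964, θ₂ = 0.0873, θ₃ = 0.9598

rotate P by −φ1: (-0.2006, 0.1379, -0.4006)
  e−x'=0.2706;  (l²−L²−(e−x')²−y'²−z²)/2L = -0.3476
  √(A²+B²)=0.4834;  θ1 = -0.9767+2.3731 ≈ 1.3964
rotate P by −φ2: (0.2197, 0.1048, -0.4006)
  A cos θ + B sin θ = C:  -0.1497·cos θ + -0.4006·sin θ = -0.1841
  γ=atan2(-0.4006,-0.1497)=-1.9285;  ψ=arccos(-0.4305)=2.0158;  θ2=γ+ψ≈0.0873
rotate P by −φ3: (-0.0191, -0.2427, -0.4006)
  A cos θ + B sin θ = C:  0.0891·cos θ + -0.4006·sin θ = -0.2770
  √(A²+B²)=0.4104;  θ3 = -1.3519+2.3117 ≈ 0.9598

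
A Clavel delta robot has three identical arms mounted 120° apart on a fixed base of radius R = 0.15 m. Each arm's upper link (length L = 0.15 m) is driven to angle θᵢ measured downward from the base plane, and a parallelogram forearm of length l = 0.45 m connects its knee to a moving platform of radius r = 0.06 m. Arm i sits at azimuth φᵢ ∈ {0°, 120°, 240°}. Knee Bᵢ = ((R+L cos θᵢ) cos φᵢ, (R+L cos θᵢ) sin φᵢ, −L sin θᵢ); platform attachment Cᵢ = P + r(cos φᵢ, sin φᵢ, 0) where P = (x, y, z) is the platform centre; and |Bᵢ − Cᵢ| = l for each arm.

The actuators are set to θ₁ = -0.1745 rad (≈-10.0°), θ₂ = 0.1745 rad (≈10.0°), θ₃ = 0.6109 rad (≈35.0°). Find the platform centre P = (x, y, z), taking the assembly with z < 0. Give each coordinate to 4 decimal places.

φ1=0.0°: virtual centre (0.2377, 0.0000, 0.0260), radius l
arm 2 at φ=120.0°: (R−r)+L cos θ2 = 0.2377;  centre 2 = (-0.1189, 0.2059, -0.0260)
φ3=240.0°: virtual centre (-0.1064, -0.1844, -0.0860), radius l
eliminate P² terms by subtracting sphere 1 from 2 and 3
plane₁₂: -0.7132x+0.4117y+-0.1042z = 0.0000
det = 0.5464;  x = 0.0034+-0.2392z,  y = 0.0058+-0.1614z
sphere 1 gives Az²+Bz+C=0 with A=1.0833, B=0.0582, C=-0.1469;  B²−4AC=0.6398;  roots -0.3960, 0.3423;  negative root z = -0.3960
x = 0.0981, y = 0.0697

(0.0981, 0.0697, -0.3960)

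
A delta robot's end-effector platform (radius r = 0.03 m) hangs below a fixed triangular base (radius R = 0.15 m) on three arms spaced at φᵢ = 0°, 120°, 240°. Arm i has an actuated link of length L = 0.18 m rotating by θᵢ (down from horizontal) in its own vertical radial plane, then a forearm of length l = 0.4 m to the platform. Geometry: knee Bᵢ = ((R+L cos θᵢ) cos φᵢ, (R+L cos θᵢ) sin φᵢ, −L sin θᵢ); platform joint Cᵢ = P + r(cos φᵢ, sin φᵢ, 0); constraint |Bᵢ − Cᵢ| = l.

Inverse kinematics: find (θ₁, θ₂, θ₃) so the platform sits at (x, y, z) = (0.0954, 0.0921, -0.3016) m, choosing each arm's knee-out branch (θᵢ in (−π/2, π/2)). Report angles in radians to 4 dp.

rotate P by −φ1: (0.0954, 0.0921, -0.3016)
  e−x'=0.0246;  (l²−L²−(e−x')²−y'²−z²)/2L = 0.0765
  θ1 = atan2(B,A) + arccos(C/0.3026) = -0.1743
arm 2 (φ=120.0°): x'=0.0321, y'=-0.1287
  e−x'=0.0879;  (l²−L²−(e−x')²−y'²−z²)/2L = 0.0343
  θ2 = atan2(B,A) + arccos(C/0.3142) = 0.1743
rotate P by −φ3: (-0.1275, 0.0366, -0.3016)
  A=0.2475, B=-0.3016, C=(l²−L²−A²−y'²−z²)/(2L)=-0.0720
  θ3 = atan2(B,A) + arccos(C/0.3901) = 0.8729

θ₁ = -0.1743, θ₂ = 0.1743, θ₃ = 0.8729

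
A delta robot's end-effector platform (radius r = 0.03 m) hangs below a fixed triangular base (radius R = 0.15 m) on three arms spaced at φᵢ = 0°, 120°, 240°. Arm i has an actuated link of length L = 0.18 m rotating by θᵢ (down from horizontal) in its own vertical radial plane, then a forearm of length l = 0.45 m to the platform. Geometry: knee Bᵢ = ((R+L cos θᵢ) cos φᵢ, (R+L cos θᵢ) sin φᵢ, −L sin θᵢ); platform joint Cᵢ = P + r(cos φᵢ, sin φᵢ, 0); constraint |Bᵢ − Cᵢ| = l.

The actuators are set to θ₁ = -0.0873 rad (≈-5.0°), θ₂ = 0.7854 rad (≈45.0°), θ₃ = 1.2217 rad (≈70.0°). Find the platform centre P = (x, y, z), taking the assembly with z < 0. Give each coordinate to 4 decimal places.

arm 1 at φ=0.0°: ρ1 = 0.2993;  centre 1 = (0.2993, 0.0000, 0.0157)
centre 2 = (0.2473·cos120.0°, 0.2473·sin120.0°, -0.1273) = (-0.1236, 0.2141, -0.1273)
arm 3 at φ=240.0°: ρ3 = 0.1816;  centre 3 = (-0.0908, -0.1572, -0.1691)
|centre ₂|²−|centre ₁|² = -0.0125;  |centre ₃|²−|centre ₁|² = -0.0283
plane₁₂: -0.8459x+0.4283y+-0.2859z = -0.0125
Cramer: x(z) = 0.0267-0.4136z;  y(z) = 0.0236-0.1493z
sphere 1 gives Az²+Bz+C=0 with A=1.1934, B=0.1871, C=-0.1274;  B²−4AC=0.6431;  roots -0.4144, 0.2576;  negative root z = -0.4144
x = 0.1981, y = 0.0855

(0.1981, 0.0855, -0.4144)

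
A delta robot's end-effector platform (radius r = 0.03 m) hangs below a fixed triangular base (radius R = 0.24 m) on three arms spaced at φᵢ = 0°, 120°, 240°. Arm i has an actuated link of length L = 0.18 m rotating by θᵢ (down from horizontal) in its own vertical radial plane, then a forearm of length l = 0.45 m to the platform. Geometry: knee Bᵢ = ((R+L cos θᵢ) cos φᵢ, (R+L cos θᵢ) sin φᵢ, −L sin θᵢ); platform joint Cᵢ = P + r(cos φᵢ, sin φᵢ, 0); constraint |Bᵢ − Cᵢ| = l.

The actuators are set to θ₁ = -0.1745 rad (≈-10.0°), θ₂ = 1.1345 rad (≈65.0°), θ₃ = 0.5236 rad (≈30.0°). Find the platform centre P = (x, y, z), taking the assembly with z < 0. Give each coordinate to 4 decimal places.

(0.1209, -0.0800, -0.3225)

φ1=0.0°: virtual centre (0.3873, 0.0000, 0.0313), radius l
arm 2 at φ=120.0°: e+L cos θ2 = 0.2861;  S2 = (-0.1430, 0.2477, -0.1631)
φ3=240.0°: virtual centre (-0.1829, -0.3169, -0.0900), radius l
eliminate P² terms by subtracting sphere 1 from 2 and 3
linear system: -1.0606x+0.4955y = -0.0425−-0.3888z; -1.1404x+-0.6337y = -0.0090−-0.2425z
det = 1.2372;  x = 0.0254+-0.2963z,  y = -0.0315+0.1505z
sphere 1 gives Az²+Bz+C=0 with A=1.1104, B=0.1425, C=-0.0696;  B²−4AC=0.3293;  roots -0.3225, 0.1942;  negative root z = -0.3225
x = 0.1209, y = -0.0800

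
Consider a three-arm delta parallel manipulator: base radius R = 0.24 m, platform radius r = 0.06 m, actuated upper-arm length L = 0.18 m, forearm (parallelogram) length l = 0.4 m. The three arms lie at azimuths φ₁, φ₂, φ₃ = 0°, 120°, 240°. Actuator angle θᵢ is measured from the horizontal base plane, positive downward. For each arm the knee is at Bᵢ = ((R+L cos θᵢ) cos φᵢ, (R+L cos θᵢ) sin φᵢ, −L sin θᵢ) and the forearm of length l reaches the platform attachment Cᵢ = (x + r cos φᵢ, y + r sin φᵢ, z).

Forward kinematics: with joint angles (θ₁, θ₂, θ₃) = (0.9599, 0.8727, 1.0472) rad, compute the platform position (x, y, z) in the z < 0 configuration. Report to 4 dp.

φ1=0.0°: virtual centre (0.2832, 0.0000, -0.1474), radius l
centre 2 = (0.2957·cos120.0°, 0.2957·sin120.0°, -0.1379) = (-0.1478, 0.2561, -0.1379)
arm 3 at φ=240.0°: e+L cos θ3 = 0.2700;  centre 3 = (-0.1350, -0.2338, -0.1559)
|centre ₂|²−|centre ₁|² = 0.0045;  |centre ₃|²−|centre ₁|² = -0.0048
[-0.8622 0.5122 0.0191]·P = 0.0045;  [-0.8365 -0.4677 -0.0169]·P = -0.0048
det = 0.8316;  x = 0.0004+0.0003z,  y = 0.0095+-0.0367z
quadratic in z: (1.0013)z²+(0.2940)z+(-0.0582)=0, √Δ=0.5652 → z ∈ {-0.4290, 0.1354}; z = -0.4290 (taking z<0)
x = 0.0003, y = 0.0252

(0.0003, 0.0252, -0.4290)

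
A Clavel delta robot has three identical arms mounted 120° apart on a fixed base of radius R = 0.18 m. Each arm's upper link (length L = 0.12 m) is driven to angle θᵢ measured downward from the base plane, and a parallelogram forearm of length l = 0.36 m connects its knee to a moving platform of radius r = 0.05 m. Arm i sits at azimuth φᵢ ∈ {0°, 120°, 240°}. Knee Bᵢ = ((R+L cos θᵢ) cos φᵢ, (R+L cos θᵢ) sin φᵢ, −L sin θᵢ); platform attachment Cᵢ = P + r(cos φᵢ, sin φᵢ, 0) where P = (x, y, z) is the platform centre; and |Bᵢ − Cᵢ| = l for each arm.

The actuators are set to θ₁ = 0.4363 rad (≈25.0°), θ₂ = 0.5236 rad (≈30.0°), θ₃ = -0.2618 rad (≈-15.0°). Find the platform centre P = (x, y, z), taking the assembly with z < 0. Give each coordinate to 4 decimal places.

arm 1 at φ=0.0°: ρ1 = 0.2388;  S1 = (0.2388, 0.0000, -0.0507)
arm 2 at φ=120.0°: ρ2 = 0.2339;  S2 = (-0.1170, 0.2026, -0.0600)
φ3=240.0°: virtual centre (-0.1230, -0.2130, 0.0311), radius l
|S₂|²−|S₁|² = -0.0013;  |S₃|²−|S₁|² = 0.0019
plane₁₂: -0.7114x+0.4052y+-0.0186z = -0.0013
det = 0.5961;  x = -0.0004+0.0979z,  y = -0.0037+0.2177z
sphere 1 gives Az²+Bz+C=0 with A=1.0570, B=0.0530, C=-0.0698;  B²−4AC=0.2981;  roots -0.2833, 0.2332;  negative root z = -0.2833
x = -0.0281, y = -0.0654

(-0.0281, -0.0654, -0.2833)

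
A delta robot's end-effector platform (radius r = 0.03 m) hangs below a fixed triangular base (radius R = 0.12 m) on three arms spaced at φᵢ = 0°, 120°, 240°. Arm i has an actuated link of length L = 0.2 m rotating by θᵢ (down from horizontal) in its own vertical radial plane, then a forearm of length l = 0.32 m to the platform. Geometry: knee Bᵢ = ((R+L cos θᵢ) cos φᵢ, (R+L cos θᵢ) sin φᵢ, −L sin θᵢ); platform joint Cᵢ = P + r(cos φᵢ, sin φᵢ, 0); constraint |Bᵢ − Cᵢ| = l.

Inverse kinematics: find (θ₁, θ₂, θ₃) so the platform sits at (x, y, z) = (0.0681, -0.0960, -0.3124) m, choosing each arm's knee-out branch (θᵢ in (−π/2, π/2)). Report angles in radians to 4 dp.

θ₁ = 0.4365, θ₂ = 1.1346, θ₃ = 0.5236

arm 1 (φ=0.0°): x'=0.0681, y'=-0.0960
  e−x'=0.0219;  (l²−L²−(e−x')²−y'²−z²)/2L = -0.1122
  θ1 = atan2(B,A) + arccos(C/0.3132) = 0.4365
arm 2 (φ=120.0°): x'=-0.1172, y'=-0.0110
  e−x'=0.2072;  (l²−L²−(e−x')²−y'²−z²)/2L = -0.1956
  √(A²+B²)=0.3749;  θ2 = -0.9852+2.1198 ≈ 1.1346
arm 3 (φ=240.0°): x'=0.0491, y'=0.1070
  e−x'=0.0409;  (l²−L²−(e−x')²−y'²−z²)/2L = -0.1208
  θ3 = atan2(B,A) + arccos(C/0.3151) = 0.5236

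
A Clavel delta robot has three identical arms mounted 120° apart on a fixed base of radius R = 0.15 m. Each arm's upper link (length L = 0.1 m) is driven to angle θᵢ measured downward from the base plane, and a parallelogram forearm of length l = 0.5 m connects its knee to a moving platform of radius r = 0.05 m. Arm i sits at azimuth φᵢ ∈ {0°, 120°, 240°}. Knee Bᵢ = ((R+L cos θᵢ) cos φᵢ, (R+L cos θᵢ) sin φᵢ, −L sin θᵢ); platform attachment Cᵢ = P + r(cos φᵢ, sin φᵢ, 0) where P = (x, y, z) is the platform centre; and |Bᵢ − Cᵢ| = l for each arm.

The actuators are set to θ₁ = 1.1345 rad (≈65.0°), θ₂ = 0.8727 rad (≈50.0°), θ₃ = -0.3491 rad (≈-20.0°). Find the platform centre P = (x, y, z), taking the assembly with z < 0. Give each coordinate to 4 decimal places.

(-0.1454, -0.1681, -0.4634)

arm 1 at φ=0.0°: e+L cos θ1 = 0.1423;  S1 = (0.1423, 0.0000, -0.0906)
S2 = (0.1643·cos120.0°, 0.1643·sin120.0°, -0.0766) = (-0.0821, 0.1423, -0.0766)
φ3=240.0°: virtual centre (-0.0970, -0.1680, 0.0342), radius l
|S₂|²−|S₁|² = 0.0044;  |S₃|²−|S₁|² = 0.0103
[-0.4488 0.2845 0.0281]·P = 0.0044;  [-0.4785 -0.3360 0.2497]·P = 0.0103
Cramer: x(z) = -0.0154+0.2804z;  y(z) = -0.0088+0.3438z
sphere 1 gives Az²+Bz+C=0 with A=1.1968, B=0.0868, C=-0.2168;  B²−4AC=1.0456;  roots -0.4634, 0.3910;  negative root z = -0.4634
x = -0.1454, y = -0.1681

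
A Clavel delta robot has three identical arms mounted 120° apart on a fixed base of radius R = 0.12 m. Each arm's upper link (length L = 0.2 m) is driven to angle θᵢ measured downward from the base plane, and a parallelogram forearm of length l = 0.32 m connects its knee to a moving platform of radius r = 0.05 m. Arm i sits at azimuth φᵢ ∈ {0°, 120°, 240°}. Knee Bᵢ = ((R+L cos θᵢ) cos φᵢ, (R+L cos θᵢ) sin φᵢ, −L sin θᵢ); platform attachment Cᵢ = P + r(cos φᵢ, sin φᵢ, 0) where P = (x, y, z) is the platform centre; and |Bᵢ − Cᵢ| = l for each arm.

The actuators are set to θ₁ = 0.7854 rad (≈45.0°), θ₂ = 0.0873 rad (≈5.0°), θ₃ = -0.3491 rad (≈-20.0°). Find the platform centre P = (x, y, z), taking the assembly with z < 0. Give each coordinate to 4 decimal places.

arm 1 at φ=0.0°: e+L cos θ1 = 0.2114;  centre 1 = (0.2114, 0.0000, -0.1414)
centre 2 = (0.2692·cos120.0°, 0.2692·sin120.0°, -0.0174) = (-0.1346, 0.2332, -0.0174)
centre 3 = (0.2579·cos240.0°, 0.2579·sin240.0°, 0.0684) = (-0.1290, -0.2234, 0.0684)
subtract pairs → two planes through P
linear system: -0.6921x+0.4663y = 0.0081−0.2480z; -0.6808x+-0.4468y = 0.0065−0.4197z
det = 0.6267;  x = -0.0106+0.4891z,  y = 0.0016+0.1941z
sphere 1 gives Az²+Bz+C=0 with A=1.2769, B=0.0663, C=-0.0331;  B²−4AC=0.1734;  roots -0.1890, 0.1371;  negative root z = -0.1890
x = -0.1031, y = -0.0351

(-0.1031, -0.0351, -0.1890)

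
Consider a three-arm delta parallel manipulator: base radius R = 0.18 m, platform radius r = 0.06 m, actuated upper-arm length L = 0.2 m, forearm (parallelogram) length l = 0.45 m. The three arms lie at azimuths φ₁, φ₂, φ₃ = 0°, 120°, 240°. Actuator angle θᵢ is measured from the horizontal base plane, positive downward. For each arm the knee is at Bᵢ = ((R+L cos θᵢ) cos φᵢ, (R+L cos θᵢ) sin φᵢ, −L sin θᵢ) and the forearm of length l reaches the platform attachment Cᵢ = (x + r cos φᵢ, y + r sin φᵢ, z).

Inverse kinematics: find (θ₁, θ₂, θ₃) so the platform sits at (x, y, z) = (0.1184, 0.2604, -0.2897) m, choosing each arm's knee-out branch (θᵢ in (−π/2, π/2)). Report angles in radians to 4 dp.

rotate P by −φ1: (0.1184, 0.2604, -0.2897)
  A=0.0016, B=-0.2897, C=(l²−L²−A²−y'²−z²)/(2L)=0.0269
  γ=atan2(-0.2897,0.0016)=-1.5653;  ψ=arccos(0.0929)=1.4778;  θ1=γ+ψ≈-0.0875
φ2=120.0° → target in arm frame (0.1663, -0.2327)
  A cos θ + B sin θ = C:  -0.0463·cos θ + -0.2897·sin θ = 0.0557
  θ2 = atan2(B,A) + arccos(C/0.2934) = -0.3494
rotate P by −φ3: (-0.2847, -0.0277, -0.2897)
  A=0.4047, B=-0.2897, C=(l²−L²−A²−y'²−z²)/(2L)=-0.2150
  θ3 = atan2(B,A) + arccos(C/0.4977) = 1.3961

θ₁ = -0.0875, θ₂ = -0.3494, θ₃ = 1.3961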